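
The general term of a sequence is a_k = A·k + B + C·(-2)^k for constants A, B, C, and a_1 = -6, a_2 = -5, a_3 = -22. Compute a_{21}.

-2097256

The three given values yield: A + B - 2C = -6; 2A + B + 4C = -5; 3A + B - 8C = -22.
Subtracting the first from the second: A + 6C = 1.
Subtracting the second from the third: A - 12C = -17.
Solving: C = 1, A = -5, then B = 1.
Hence a_{21} = -5·21 + 1 + 1·(-2097152) = -2097256.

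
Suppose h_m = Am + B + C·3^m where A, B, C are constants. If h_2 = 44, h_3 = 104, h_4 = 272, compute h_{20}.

10460353328

Write the equations: 2A + B + 9C = 44; 3A + B + 27C = 104; 4A + B + 81C = 272.
Subtracting the first from the second: A + 18C = 60.
Subtracting the second from the third: A + 54C = 168.
Solving: C = 3, A = 6, then B = 5.
Hence h_{20} = 6·20 + 5 + 3·3486784401 = 10460353328.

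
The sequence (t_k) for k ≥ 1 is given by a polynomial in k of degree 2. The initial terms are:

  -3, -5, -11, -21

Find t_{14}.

1st diffs: -2, -6, -10.
2nd diffs: -4, -4 (constant).
Newton forward-difference form: t_k = -3 + (-2)·C(k-1,1) + (-4)·C(k-1,2).
At k = 14: k-1 = 13, so t_{14} = -3 - 26 - 312 = -341.

-341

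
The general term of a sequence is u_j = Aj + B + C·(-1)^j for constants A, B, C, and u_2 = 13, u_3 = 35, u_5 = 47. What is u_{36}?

217

Write the equations: 2A + B + C = 13; 3A + B - C = 35; 5A + B - C = 47.
Subtracting the first from the second: A - 2C = 22.
Subtracting the second from the third: 2A = 12.
Solving: C = -8, A = 6, then B = 9.
Therefore u_{36} = 216 + 9 + (-8)·1 = 217.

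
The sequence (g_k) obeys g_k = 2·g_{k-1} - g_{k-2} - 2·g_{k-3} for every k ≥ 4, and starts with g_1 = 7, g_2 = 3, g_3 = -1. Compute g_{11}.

Applying the relation repeatedly:
g_4 = -19  g_5 = -43  g_6 = -65  g_7 = -49  g_8 = 53  g_9 = 285  g_{10} = 615  g_{11} = 839.

839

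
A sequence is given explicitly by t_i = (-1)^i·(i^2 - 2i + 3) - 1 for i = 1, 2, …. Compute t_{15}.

(-1)^15 = -1; i^2 - 2i + 3 at i=15 is 198; so t_{15} = -199.

-199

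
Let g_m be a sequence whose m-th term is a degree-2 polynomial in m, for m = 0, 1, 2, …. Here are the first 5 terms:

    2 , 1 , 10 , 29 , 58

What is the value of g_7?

205

1st diffs: -1, 9, 19, 29.
2nd diffs: 10, 10, 10 (constant).
Newton forward-difference form: g_m = 2 + (-1)·C(m,1) + 10·C(m,2).
At m = 7: m = 7, so g_7 = 2 - 7 + 210 = 205.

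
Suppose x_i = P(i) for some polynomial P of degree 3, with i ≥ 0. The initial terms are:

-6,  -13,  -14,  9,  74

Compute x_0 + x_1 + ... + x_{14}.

26475

1st diffs: -7, -1, 23, 65.
2nd diffs: 6, 24, 42.
3rd diffs: 18, 18 (constant).
So x_i = 3i^3 - 6i^2 - 4i - 6.
Continuing: …, 199, 402, 701, 1114, …, x_{14} = 6994.
Summing i = 0..14 (15 terms) gives 26475.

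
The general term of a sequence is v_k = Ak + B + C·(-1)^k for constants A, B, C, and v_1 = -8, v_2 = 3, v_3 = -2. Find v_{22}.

63

The three given values yield: A + B - C = -8; 2A + B + C = 3; 3A + B - C = -2.
Subtracting the first from the second: A + 2C = 11.
Subtracting the second from the third: A - 2C = -5.
Solving: C = 4, A = 3, then B = -7.
So v_k = 3·k + (-7) + 4·(-1)^k; at k=22 this is 63.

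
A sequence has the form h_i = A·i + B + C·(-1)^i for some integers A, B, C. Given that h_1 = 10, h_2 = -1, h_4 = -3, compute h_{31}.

-20

Plug in i = 1, 2, 4: A + B - C = 10; 2A + B + C = -1; 4A + B + C = -3.
Subtracting the first from the second: A + 2C = -11.
Subtracting the second from the third: 2A = -2.
Solving: C = -5, A = -1, then B = 6.
Hence h_{31} = -1·31 + 6 + (-5)·(-1) = -20.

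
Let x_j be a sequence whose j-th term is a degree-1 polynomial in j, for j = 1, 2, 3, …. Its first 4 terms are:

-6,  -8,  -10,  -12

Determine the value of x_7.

1st diffs: -2, -2, -2 (constant).
So x_j = -2j - 4.
Evaluating at j = 7 gives x_7 = -18.

-18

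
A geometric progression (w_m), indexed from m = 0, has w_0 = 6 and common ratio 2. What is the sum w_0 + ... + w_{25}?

402653178

w_m = 6·2^(m-0).
S = 6·(2^26 - 1)/(2 - 1) = 6·(67108864 - 1)/(1) = 402653178.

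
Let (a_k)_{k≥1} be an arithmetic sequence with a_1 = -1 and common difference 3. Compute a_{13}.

a_k = -1 + (k - 1)·3.
a_{13} = -1 + 12·3 = 35.

35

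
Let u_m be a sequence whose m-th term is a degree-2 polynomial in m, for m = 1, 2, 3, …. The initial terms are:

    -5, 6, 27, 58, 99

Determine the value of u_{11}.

555

1st diffs: 11, 21, 31, 41.
2nd diffs: 10, 10, 10 (constant).
Newton forward-difference form: u_m = -5 + 11·C(m-1,1) + 10·C(m-1,2).
At m = 11: m-1 = 10, so u_{11} = -5 + 110 + 450 = 555.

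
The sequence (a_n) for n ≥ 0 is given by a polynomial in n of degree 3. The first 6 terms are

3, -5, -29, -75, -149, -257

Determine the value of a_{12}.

-2469

1st diffs: -8, -24, -46, -74, -108.
2nd diffs: -16, -22, -28, -34.
3rd diffs: -6, -6, -6 (constant).
So a_n = -n^3 - 5n^2 - 2n + 3.
Evaluating at n = 12 gives a_{12} = -2469.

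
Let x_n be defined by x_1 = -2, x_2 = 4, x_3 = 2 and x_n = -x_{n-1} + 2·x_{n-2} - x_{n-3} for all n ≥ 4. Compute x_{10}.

Compute successive terms:
x_4 = 8;  x_5 = -8;  x_6 = 22;  x_7 = -46;  x_8 = 98;  x_9 = -212;  x_{10} = 454.

454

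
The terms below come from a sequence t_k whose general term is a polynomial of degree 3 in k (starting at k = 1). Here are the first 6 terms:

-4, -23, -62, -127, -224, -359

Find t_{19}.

1st diffs: -19, -39, -65, -97, -135.
2nd diffs: -20, -26, -32, -38.
3rd diffs: -6, -6, -6 (constant).
Newton forward-difference form: t_k = -4 + (-19)·C(k-1,1) + (-20)·C(k-1,2) + (-6)·C(k-1,3).
At k = 19: k-1 = 18, so t_{19} = -4 - 342 - 3060 - 4896 = -8302.

-8302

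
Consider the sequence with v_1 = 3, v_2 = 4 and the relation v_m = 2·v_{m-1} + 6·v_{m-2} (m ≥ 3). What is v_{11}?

Iterate the recurrence:
v_3 = 26; v_4 = 76; v_5 = 308; v_6 = 1072; v_7 = 3992; v_8 = 14416; v_9 = 52784; v_{10} = 192064; v_{11} = 700832.

700832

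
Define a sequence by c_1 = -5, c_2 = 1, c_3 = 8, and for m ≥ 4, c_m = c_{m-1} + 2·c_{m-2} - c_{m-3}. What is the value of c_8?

Iterate the recurrence:
c_4 = 15  c_5 = 30  c_6 = 52  c_7 = 97  c_8 = 171.

171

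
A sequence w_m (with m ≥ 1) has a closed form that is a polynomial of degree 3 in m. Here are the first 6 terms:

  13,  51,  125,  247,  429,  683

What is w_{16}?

9823

1st diffs: 38, 74, 122, 182, 254.
2nd diffs: 36, 48, 60, 72.
3rd diffs: 12, 12, 12 (constant).
Newton forward-difference form: w_m = 13 + 38·C(m-1,1) + 36·C(m-1,2) + 12·C(m-1,3).
At m = 16: m-1 = 15, so w_{16} = 13 + 570 + 3780 + 5460 = 9823.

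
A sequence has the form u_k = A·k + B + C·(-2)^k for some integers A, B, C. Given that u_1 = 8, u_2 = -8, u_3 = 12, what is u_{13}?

16340

At k = 1, 2, 3: A + B - 2C = 8; 2A + B + 4C = -8; 3A + B - 8C = 12.
Subtracting the first from the second: A + 6C = -16.
Subtracting the second from the third: A - 12C = 20.
Solving: C = -2, A = -4, then B = 8.
Hence u_{13} = -4·13 + 8 + (-2)·(-8192) = 16340.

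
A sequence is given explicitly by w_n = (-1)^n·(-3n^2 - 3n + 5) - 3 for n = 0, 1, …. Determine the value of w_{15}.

(-1)^15 = -1; -3n^2 - 3n + 5 at n=15 is -715; so w_{15} = 712.

712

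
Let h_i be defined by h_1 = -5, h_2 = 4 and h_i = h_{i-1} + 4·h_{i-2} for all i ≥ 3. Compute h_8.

Iterate the recurrence:
h_3 = -16  h_4 = 0  h_5 = -64  h_6 = -64  h_7 = -320  h_8 = -576.

-576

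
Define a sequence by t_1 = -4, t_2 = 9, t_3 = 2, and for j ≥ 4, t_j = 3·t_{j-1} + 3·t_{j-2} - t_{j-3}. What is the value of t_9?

22172

Applying the relation repeatedly:
t_4 = 37, t_5 = 108, t_6 = 433, t_7 = 1586, t_8 = 5949, t_9 = 22172.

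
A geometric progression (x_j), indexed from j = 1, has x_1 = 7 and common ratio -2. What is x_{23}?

x_j = 7·(-2)^(j-1).
x_{23} = 7·(-2)^22 = 29360128.

29360128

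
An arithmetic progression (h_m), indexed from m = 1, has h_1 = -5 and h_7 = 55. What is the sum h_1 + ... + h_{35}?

5775

Common difference d = (55 - (-5)) / (7 - 1) = 10.
h_m = -5 + (m - 1)·10.
h_{35} = 335; S = 35·(-5 + 335)/2 = 5775.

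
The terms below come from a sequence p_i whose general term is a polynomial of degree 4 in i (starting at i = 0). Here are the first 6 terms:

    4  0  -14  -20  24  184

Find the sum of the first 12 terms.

1st diffs: -4, -14, -6, 44, 160.
2nd diffs: -10, 8, 50, 116.
3rd diffs: 18, 42, 66.
4th diffs: 24, 24 (constant).
Newton forward-difference form: p_i = 4 + (-4)·C(i,1) + (-10)·C(i,2) + 18·C(i,3) + 24·C(i,4).
Continuing: …, 550, 1236, 2380, 4144, …, p_{11} = 10300.
Summing i = 0..11 (12 terms) gives 25502.

25502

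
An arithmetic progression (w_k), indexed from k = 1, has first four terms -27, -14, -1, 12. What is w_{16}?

168

Common difference d = 13.
w_k = -27 + (k - 1)·13.
w_{16} = -27 + 15·13 = 168.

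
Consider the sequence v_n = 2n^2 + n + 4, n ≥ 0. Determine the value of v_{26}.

v_{26} = 2·26^2 + 1·26 + 4 = 1382.

1382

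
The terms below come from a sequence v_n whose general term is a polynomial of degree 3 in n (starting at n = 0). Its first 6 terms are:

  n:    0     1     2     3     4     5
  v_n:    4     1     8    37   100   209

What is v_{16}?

1st diffs: -3, 7, 29, 63, 109.
2nd diffs: 10, 22, 34, 46.
3rd diffs: 12, 12, 12 (constant).
So v_n = 2n^3 - n^2 - 4n + 4.
Evaluating at n = 16 gives v_{16} = 7876.

7876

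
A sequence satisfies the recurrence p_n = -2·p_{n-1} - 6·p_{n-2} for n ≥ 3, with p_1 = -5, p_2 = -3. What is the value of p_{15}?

Compute successive terms:
p_3 = 36; p_4 = -54; p_5 = -108; …; p_{12} = 88992; p_{13} = 81216; p_{14} = -696384; p_{15} = 905472.

905472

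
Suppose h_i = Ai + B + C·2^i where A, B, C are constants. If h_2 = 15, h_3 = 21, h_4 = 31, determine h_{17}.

131113

Plug in i = 2, 3, 4: 2A + B + 4C = 15; 3A + B + 8C = 21; 4A + B + 16C = 31.
Subtracting the first from the second: A + 4C = 6.
Subtracting the second from the third: A + 8C = 10.
Solving: C = 1, A = 2, then B = 7.
Therefore h_{17} = 34 + 7 + 1·131072 = 131113.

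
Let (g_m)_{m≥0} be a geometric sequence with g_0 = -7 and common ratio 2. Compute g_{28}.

g_m = (-7)·2^(m-0).
g_{28} = (-7)·2^28 = -1879048192.

-1879048192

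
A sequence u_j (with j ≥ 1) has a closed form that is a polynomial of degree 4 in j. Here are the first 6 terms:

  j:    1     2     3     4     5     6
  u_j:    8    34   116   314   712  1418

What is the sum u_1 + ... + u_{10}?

1st diffs: 26, 82, 198, 398, 706.
2nd diffs: 56, 116, 200, 308.
3rd diffs: 60, 84, 108.
4th diffs: 24, 24 (constant).
So u_j = j^4 + 3j^2 + 2j + 2.
Continuing: 2564, 4306, 6824, 10322.
Summing j = 1..10 (10 terms) gives 26618.

26618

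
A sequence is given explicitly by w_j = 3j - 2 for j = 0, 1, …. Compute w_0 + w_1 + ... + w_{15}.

Over j = 0..15: Σj = 120.
Total = (3)·120 + (-2)·16 = 328.

328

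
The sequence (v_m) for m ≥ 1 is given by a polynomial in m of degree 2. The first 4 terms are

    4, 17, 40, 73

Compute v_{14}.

1st diffs: 13, 23, 33.
2nd diffs: 10, 10 (constant).
Newton forward-difference form: v_m = 4 + 13·C(m-1,1) + 10·C(m-1,2).
At m = 14: m-1 = 13, so v_{14} = 4 + 169 + 780 = 953.

953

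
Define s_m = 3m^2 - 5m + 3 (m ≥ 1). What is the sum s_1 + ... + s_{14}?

2562

Over m = 1..14: Σm = 105, Σm² = 1015.
Total = (3)·1015 + (-5)·105 + (3)·14 = 2562.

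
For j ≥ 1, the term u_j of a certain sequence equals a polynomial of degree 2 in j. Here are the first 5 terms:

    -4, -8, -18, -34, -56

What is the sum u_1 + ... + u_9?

-684

1st diffs: -4, -10, -16, -22.
2nd diffs: -6, -6, -6 (constant).
So u_j = -3j^2 + 5j - 6.
Continuing: -84, -118, -158, -204.
Summing j = 1..9 (9 terms) gives -684.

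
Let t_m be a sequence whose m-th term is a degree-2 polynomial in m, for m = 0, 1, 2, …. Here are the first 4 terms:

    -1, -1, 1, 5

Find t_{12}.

131

1st diffs: 0, 2, 4.
2nd diffs: 2, 2 (constant).
So t_m = m^2 - m - 1.
Evaluating at m = 12 gives t_{12} = 131.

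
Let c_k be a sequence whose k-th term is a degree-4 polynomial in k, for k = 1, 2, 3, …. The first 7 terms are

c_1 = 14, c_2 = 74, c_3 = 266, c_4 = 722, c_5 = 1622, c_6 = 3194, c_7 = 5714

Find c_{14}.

1st diffs: 60, 192, 456, 900, 1572, 2520.
2nd diffs: 132, 264, 444, 672, 948.
3rd diffs: 132, 180, 228, 276.
4th diffs: 48, 48, 48 (constant).
Newton forward-difference form: c_k = 14 + 60·C(k-1,1) + 132·C(k-1,2) + 132·C(k-1,3) + 48·C(k-1,4).
At k = 14: k-1 = 13, so c_{14} = 14 + 780 + 10296 + 37752 + 34320 = 83162.

83162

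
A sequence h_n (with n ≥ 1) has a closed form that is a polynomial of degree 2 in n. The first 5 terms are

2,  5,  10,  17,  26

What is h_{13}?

1st diffs: 3, 5, 7, 9.
2nd diffs: 2, 2, 2 (constant).
So h_n = n^2 + 1.
Evaluating at n = 13 gives h_{13} = 170.

170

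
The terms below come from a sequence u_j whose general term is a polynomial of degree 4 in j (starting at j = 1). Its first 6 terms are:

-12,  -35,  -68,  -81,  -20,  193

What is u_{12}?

12055

1st diffs: -23, -33, -13, 61, 213.
2nd diffs: -10, 20, 74, 152.
3rd diffs: 30, 54, 78.
4th diffs: 24, 24 (constant).
Newton forward-difference form: u_j = -12 + (-23)·C(j-1,1) + (-10)·C(j-1,2) + 30·C(j-1,3) + 24·C(j-1,4).
At j = 12: j-1 = 11, so u_{12} = -12 - 253 - 550 + 4950 + 7920 = 12055.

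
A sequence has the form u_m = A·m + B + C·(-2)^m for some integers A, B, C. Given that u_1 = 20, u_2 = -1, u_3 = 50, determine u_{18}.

-1048513

At m = 1, 2, 3: A + B - 2C = 20; 2A + B + 4C = -1; 3A + B - 8C = 50.
Subtracting the first from the second: A + 6C = -21.
Subtracting the second from the third: A - 12C = 51.
Solving: C = -4, A = 3, then B = 9.
Therefore u_{18} = 54 + 9 + (-4)·262144 = -1048513.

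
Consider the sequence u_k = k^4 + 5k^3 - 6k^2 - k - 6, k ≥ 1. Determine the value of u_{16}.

84458

u_{16} = 1·16^4 + 5·16^3 - 6·16^2 - 1·16 - 6 = 84458.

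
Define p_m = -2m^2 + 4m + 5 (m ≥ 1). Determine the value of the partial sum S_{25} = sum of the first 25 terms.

-9625

Over m = 1..25: Σm = 325, Σm² = 5525.
Total = (-2)·5525 + (4)·325 + (5)·25 = -9625.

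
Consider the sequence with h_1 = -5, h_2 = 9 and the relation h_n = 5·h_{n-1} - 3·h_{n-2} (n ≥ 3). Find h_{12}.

Iterate the recurrence:
h_3 = 60;  h_4 = 273;  h_5 = 1185;  h_6 = 5106;  h_7 = 21975;  h_8 = 94557;  h_9 = 406860;  h_{10} = 1750629;  h_{11} = 7532565;  h_{12} = 32410938.

32410938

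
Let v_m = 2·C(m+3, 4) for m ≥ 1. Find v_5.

140

C(8, 4) = 70, so v_5 = 140.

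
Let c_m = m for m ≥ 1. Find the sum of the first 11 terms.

Over m = 1..11: Σm = 66.
Total = (1)·66 = 66.

66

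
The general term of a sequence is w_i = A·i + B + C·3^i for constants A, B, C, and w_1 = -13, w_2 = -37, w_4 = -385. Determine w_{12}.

At i = 1, 2, 4: A + B + 3C = -13; 2A + B + 9C = -37; 4A + B + 81C = -385.
Subtracting the first from the second: A + 6C = -24.
Subtracting the second from the third: 2A + 72C = -348.
Solving: C = -5, A = 6, then B = -4.
Hence w_{12} = 6·12 + (-4) + (-5)·531441 = -2657137.

-2657137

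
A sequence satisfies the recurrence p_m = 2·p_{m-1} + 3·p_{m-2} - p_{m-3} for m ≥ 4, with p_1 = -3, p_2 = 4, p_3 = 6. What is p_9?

5112

Step forward from the initial values:
p_4 = 27  p_5 = 68  p_6 = 211  p_7 = 599  p_8 = 1763  p_9 = 5112.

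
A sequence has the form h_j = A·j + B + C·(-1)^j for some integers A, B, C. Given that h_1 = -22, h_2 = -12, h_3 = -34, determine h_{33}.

At j = 1, 2, 3: A + B - C = -22; 2A + B + C = -12; 3A + B - C = -34.
Subtracting the first from the second: A + 2C = 10.
Subtracting the second from the third: A - 2C = -22.
Solving: C = 8, A = -6, then B = -8.
Hence h_{33} = -6·33 + (-8) + 8·(-1) = -214.

-214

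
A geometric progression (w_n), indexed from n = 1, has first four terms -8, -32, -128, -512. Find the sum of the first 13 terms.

-178956968

Common ratio r = 4.
w_n = (-8)·4^(n-1).
S = (-8)·(4^13 - 1)/(4 - 1) = (-8)·(67108864 - 1)/(3) = -178956968.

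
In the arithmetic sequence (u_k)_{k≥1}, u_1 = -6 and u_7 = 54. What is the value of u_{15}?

134

Common difference d = (54 - (-6)) / (7 - 1) = 10.
u_k = -6 + (k - 1)·10.
u_{15} = -6 + 14·10 = 134.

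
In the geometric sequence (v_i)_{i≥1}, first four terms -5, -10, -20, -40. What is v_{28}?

-671088640

Common ratio r = 2.
v_i = (-5)·2^(i-1).
v_{28} = (-5)·2^27 = -671088640.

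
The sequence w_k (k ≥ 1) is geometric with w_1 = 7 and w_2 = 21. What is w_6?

Common ratio r = 3.
w_k = 7·3^(k-1).
w_6 = 7·3^5 = 1701.

1701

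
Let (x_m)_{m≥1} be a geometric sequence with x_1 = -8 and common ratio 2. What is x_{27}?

-536870912

x_m = (-8)·2^(m-1).
x_{27} = (-8)·2^26 = -536870912.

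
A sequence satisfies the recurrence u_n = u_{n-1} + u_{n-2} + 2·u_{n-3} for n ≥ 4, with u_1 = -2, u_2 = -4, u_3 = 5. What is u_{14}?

-1174

Applying the relation repeatedly:
u_4 = -3; u_5 = -6; u_6 = 1; …; u_{11} = -150; u_{12} = -287; u_{13} = -587; u_{14} = -1174.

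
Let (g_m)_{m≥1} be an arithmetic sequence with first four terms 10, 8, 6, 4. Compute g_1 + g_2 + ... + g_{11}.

Common difference d = -2.
g_m = 10 + (m - 1)·(-2).
g_{11} = -10; S = 11·(10 + (-10))/2 = 0.

0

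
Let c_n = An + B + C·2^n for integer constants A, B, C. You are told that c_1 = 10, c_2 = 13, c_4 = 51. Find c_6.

Plug in n = 1, 2, 4: A + B + 2C = 10; 2A + B + 4C = 13; 4A + B + 16C = 51.
Subtracting the first from the second: A + 2C = 3.
Subtracting the second from the third: 2A + 12C = 38.
Solving: C = 4, A = -5, then B = 7.
Hence c_6 = -5·6 + 7 + 4·64 = 233.

233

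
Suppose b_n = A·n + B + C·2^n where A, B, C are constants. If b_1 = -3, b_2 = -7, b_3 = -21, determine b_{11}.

Plug in n = 1, 2, 3: A + B + 2C = -3; 2A + B + 4C = -7; 3A + B + 8C = -21.
Subtracting the first from the second: A + 2C = -4.
Subtracting the second from the third: A + 4C = -14.
Solving: C = -5, A = 6, then B = 1.
Therefore b_{11} = 66 + 1 + (-5)·2048 = -10173.

-10173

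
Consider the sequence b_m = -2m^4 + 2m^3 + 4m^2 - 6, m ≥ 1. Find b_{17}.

-156066

b_{17} = -2·17^4 + 2·17^3 + 4·17^2 - 6 = -156066.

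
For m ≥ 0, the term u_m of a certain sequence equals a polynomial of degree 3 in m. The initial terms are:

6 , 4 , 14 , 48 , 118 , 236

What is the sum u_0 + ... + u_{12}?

11934

1st diffs: -2, 10, 34, 70, 118.
2nd diffs: 12, 24, 36, 48.
3rd diffs: 12, 12, 12 (constant).
Newton forward-difference form: u_m = 6 + (-2)·C(m,1) + 12·C(m,2) + 12·C(m,3).
Continuing: …, 414, 664, 998, 1428, …, u_{12} = 3414.
Summing m = 0..12 (13 terms) gives 11934.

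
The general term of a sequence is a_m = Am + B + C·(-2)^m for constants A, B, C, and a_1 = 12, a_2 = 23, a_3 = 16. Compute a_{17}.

The three given values yield: A + B - 2C = 12; 2A + B + 4C = 23; 3A + B - 8C = 16.
Subtracting the first from the second: A + 6C = 11.
Subtracting the second from the third: A - 12C = -7.
Solving: C = 1, A = 5, then B = 9.
Hence a_{17} = 5·17 + 9 + 1·(-131072) = -130978.

-130978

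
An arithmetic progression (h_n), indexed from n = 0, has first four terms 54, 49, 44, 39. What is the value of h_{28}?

-86

Common difference d = -5.
h_n = 54 + (n - 0)·(-5).
h_{28} = 54 + 28·(-5) = -86.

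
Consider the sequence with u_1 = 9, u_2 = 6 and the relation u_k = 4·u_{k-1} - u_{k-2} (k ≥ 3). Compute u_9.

Iterate the recurrence:
u_3 = 15  u_4 = 54  u_5 = 201  u_6 = 750  u_7 = 2799  u_8 = 10446  u_9 = 38985.

38985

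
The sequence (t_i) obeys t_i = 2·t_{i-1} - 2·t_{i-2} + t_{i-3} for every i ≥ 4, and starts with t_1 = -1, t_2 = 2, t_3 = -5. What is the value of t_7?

-1

Step forward from the initial values:
t_4 = -15  t_5 = -18  t_6 = -11  t_7 = -1.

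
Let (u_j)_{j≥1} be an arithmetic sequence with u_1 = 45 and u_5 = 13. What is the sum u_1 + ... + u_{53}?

Common difference d = (13 - 45) / (5 - 1) = -8.
u_j = 45 + (j - 1)·(-8).
u_{53} = -371; S = 53·(45 + (-371))/2 = -8639.

-8639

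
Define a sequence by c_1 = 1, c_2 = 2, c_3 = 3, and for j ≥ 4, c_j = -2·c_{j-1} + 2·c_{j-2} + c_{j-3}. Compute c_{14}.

-46366

c_4 = -1;  c_5 = 10;  c_6 = -19;  …;  c_{11} = 2586;  c_{12} = -6763;  c_{13} = 17713;  c_{14} = -46366.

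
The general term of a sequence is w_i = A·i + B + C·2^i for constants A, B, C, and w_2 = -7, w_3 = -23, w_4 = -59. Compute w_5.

The three given values yield: 2A + B + 4C = -7; 3A + B + 8C = -23; 4A + B + 16C = -59.
Subtracting the first from the second: A + 4C = -16.
Subtracting the second from the third: A + 8C = -36.
Solving: C = -5, A = 4, then B = 5.
Therefore w_5 = 20 + 5 + (-5)·32 = -135.

-135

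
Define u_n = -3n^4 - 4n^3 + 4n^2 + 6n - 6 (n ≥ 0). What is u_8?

-14038

u_8 = -3·8^4 - 4·8^3 + 4·8^2 + 6·8 - 6 = -14038.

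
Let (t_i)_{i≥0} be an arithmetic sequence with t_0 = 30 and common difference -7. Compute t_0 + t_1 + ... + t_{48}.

-6762

t_i = 30 + (i - 0)·(-7).
t_{48} = -306; S = 49·(30 + (-306))/2 = -6762.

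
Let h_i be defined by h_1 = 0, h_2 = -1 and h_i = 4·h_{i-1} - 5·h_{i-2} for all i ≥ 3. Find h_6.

Iterate the recurrence:
h_3 = -4  h_4 = -11  h_5 = -24  h_6 = -41.

-41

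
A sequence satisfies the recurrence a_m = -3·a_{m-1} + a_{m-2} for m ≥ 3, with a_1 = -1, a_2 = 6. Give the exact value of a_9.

Iterate the recurrence:
a_3 = -19  a_4 = 63  a_5 = -208  a_6 = 687  a_7 = -2269  a_8 = 7494  a_9 = -24751.

-24751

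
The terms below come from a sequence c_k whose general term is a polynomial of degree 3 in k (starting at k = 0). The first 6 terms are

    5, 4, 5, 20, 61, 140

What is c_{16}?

6949

1st diffs: -1, 1, 15, 41, 79.
2nd diffs: 2, 14, 26, 38.
3rd diffs: 12, 12, 12 (constant).
Newton forward-difference form: c_k = 5 + (-1)·C(k,1) + 2·C(k,2) + 12·C(k,3).
At k = 16: k = 16, so c_{16} = 5 - 16 + 240 + 6720 = 6949.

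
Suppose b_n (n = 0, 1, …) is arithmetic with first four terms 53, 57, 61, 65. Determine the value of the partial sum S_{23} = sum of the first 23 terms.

Common difference d = 4.
b_n = 53 + (n - 0)·4.
b_{22} = 141; S = 23·(53 + 141)/2 = 2231.

2231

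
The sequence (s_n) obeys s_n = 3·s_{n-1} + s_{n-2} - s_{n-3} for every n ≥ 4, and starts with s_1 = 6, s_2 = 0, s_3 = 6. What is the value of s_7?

426

Iterate the recurrence:
s_4 = 12, s_5 = 42, s_6 = 132, s_7 = 426.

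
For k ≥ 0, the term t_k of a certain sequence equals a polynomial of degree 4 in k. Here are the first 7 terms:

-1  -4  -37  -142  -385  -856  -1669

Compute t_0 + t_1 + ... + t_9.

-18613

1st diffs: -3, -33, -105, -243, -471, -813.
2nd diffs: -30, -72, -138, -228, -342.
3rd diffs: -42, -66, -90, -114.
4th diffs: -24, -24, -24 (constant).
Newton forward-difference form: t_k = -1 + (-3)·C(k,1) + (-30)·C(k,2) + (-42)·C(k,3) + (-24)·C(k,4).
Continuing: -2962, -4897, -7660.
Summing k = 0..9 (10 terms) gives -18613.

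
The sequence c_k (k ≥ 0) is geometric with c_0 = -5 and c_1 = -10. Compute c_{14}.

Common ratio r = 2.
c_k = (-5)·2^(k-0).
c_{14} = (-5)·2^14 = -81920.

-81920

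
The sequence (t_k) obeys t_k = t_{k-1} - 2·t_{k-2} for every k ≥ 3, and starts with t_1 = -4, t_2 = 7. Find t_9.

Iterate the recurrence:
t_3 = 15  t_4 = 1  t_5 = -29  t_6 = -31  t_7 = 27  t_8 = 89  t_9 = 35.

35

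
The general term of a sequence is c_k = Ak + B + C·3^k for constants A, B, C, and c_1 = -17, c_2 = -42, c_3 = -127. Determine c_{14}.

-23914782

Plug in k = 1, 2, 3: A + B + 3C = -17; 2A + B + 9C = -42; 3A + B + 27C = -127.
Subtracting the first from the second: A + 6C = -25.
Subtracting the second from the third: A + 18C = -85.
Solving: C = -5, A = 5, then B = -7.
Hence c_{14} = 5·14 + (-7) + (-5)·4782969 = -23914782.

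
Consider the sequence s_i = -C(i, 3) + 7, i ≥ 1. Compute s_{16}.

-553

C(16, 3) = 560, so s_{16} = -553.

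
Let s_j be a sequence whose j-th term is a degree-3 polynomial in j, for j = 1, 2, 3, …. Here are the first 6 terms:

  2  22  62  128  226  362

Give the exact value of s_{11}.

1822

1st diffs: 20, 40, 66, 98, 136.
2nd diffs: 20, 26, 32, 38.
3rd diffs: 6, 6, 6 (constant).
Newton forward-difference form: s_j = 2 + 20·C(j-1,1) + 20·C(j-1,2) + 6·C(j-1,3).
At j = 11: j-1 = 10, so s_{11} = 2 + 200 + 900 + 720 = 1822.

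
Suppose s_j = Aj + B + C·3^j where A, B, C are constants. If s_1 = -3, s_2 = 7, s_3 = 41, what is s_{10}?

118071

At j = 1, 2, 3: A + B + 3C = -3; 2A + B + 9C = 7; 3A + B + 27C = 41.
Subtracting the first from the second: A + 6C = 10.
Subtracting the second from the third: A + 18C = 34.
Solving: C = 2, A = -2, then B = -7.
So s_j = -2·j + (-7) + 2·3^j; at j=10 this is 118071.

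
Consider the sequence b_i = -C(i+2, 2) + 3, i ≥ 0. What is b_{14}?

-117

C(16, 2) = 120, so b_{14} = -117.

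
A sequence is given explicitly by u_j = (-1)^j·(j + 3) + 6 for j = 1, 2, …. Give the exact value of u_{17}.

(-1)^17 = -1; j + 3 at j=17 is 20; so u_{17} = -14.

-14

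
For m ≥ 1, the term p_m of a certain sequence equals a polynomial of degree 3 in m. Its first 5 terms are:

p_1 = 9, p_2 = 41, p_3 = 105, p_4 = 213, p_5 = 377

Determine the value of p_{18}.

13065

1st diffs: 32, 64, 108, 164.
2nd diffs: 32, 44, 56.
3rd diffs: 12, 12 (constant).
Newton forward-difference form: p_m = 9 + 32·C(m-1,1) + 32·C(m-1,2) + 12·C(m-1,3).
At m = 18: m-1 = 17, so p_{18} = 9 + 544 + 4352 + 8160 = 13065.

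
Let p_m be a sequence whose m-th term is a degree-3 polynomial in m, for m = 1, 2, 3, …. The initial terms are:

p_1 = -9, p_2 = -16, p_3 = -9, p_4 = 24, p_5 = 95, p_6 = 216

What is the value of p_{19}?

11799

1st diffs: -7, 7, 33, 71, 121.
2nd diffs: 14, 26, 38, 50.
3rd diffs: 12, 12, 12 (constant).
Newton forward-difference form: p_m = -9 + (-7)·C(m-1,1) + 14·C(m-1,2) + 12·C(m-1,3).
At m = 19: m-1 = 18, so p_{19} = -9 - 126 + 2142 + 9792 = 11799.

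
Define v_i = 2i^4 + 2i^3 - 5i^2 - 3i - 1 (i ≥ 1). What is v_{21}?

v_{21} = 2·21^4 + 2·21^3 - 5·21^2 - 3·21 - 1 = 405215.

405215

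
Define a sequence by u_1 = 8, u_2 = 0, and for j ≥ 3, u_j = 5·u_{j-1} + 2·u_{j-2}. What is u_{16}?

46460669840

Step forward from the initial values:
u_3 = 16  u_4 = 80  u_5 = 432  …  u_{13} = 299646512  u_{14} = 1609785360  u_{15} = 8648219824  u_{16} = 46460669840.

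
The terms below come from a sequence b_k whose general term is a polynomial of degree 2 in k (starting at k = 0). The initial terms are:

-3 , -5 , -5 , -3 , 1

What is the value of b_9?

51

1st diffs: -2, 0, 2, 4.
2nd diffs: 2, 2, 2 (constant).
Newton forward-difference form: b_k = -3 + (-2)·C(k,1) + 2·C(k,2).
At k = 9: k = 9, so b_9 = -3 - 18 + 72 = 51.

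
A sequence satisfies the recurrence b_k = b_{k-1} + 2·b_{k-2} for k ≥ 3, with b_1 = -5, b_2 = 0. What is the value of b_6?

Compute successive terms:
b_3 = -10  b_4 = -10  b_5 = -30  b_6 = -50.
(Characteristic roots are 2 and -1.)

-50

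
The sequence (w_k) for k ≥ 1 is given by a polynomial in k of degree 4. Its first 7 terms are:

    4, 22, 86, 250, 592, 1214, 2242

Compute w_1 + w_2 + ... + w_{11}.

37532

1st diffs: 18, 64, 164, 342, 622, 1028.
2nd diffs: 46, 100, 178, 280, 406.
3rd diffs: 54, 78, 102, 126.
4th diffs: 24, 24, 24 (constant).
Newton forward-difference form: w_k = 4 + 18·C(k-1,1) + 46·C(k-1,2) + 54·C(k-1,3) + 24·C(k-1,4).
Continuing: 3826, 6140, 9382, 13774.
Summing k = 1..11 (11 terms) gives 37532.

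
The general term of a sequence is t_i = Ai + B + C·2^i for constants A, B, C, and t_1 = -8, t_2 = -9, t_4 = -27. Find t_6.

-117

The three given values yield: A + B + 2C = -8; 2A + B + 4C = -9; 4A + B + 16C = -27.
Subtracting the first from the second: A + 2C = -1.
Subtracting the second from the third: 2A + 12C = -18.
Solving: C = -2, A = 3, then B = -7.
So t_i = 3·i + (-7) + (-2)·2^i; at i=6 this is -117.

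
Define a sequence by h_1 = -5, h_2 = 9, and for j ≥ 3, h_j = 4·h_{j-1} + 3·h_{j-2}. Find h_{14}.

h_3 = 21, h_4 = 111, h_5 = 507, …, h_{11} = 5107989, h_{12} = 23730447, h_{13} = 110245755, h_{14} = 512174361.

512174361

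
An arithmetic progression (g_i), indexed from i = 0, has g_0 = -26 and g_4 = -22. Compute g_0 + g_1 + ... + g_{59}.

Common difference d = (-22 - (-26)) / (4 - 0) = 1.
g_i = -26 + (i - 0)·1.
g_{59} = 33; S = 60·(-26 + 33)/2 = 210.

210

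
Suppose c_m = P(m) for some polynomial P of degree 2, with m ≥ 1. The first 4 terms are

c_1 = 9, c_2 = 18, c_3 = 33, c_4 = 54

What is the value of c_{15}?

681

1st diffs: 9, 15, 21.
2nd diffs: 6, 6 (constant).
So c_m = 3m^2 + 6.
Evaluating at m = 15 gives c_{15} = 681.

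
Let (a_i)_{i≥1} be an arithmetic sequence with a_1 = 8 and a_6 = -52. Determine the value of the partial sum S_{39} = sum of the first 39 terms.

-8580

Common difference d = (-52 - 8) / (6 - 1) = -12.
a_i = 8 + (i - 1)·(-12).
a_{39} = -448; S = 39·(8 + (-448))/2 = -8580.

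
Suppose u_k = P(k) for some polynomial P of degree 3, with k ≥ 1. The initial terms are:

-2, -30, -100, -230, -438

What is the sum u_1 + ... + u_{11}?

-14432

1st diffs: -28, -70, -130, -208.
2nd diffs: -42, -60, -78.
3rd diffs: -18, -18 (constant).
Newton forward-difference form: u_k = -2 + (-28)·C(k-1,1) + (-42)·C(k-1,2) + (-18)·C(k-1,3).
Continuing: …, -742, -1160, -1710, -2410, …, u_{11} = -4332.
Summing k = 1..11 (11 terms) gives -14432.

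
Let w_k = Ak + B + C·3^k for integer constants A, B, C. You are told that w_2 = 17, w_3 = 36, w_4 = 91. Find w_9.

19698

Write the equations: 2A + B + 9C = 17; 3A + B + 27C = 36; 4A + B + 81C = 91.
Subtracting the first from the second: A + 18C = 19.
Subtracting the second from the third: A + 54C = 55.
Solving: C = 1, A = 1, then B = 6.
So w_k = 1·k + 6 + 1·3^k; at k=9 this is 19698.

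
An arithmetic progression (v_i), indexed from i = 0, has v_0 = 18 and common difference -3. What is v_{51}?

-135

v_i = 18 + (i - 0)·(-3).
v_{51} = 18 + 51·(-3) = -135.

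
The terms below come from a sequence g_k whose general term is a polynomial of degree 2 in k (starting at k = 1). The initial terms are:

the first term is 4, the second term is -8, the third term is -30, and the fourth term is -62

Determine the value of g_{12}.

1st diffs: -12, -22, -32.
2nd diffs: -10, -10 (constant).
Newton forward-difference form: g_k = 4 + (-12)·C(k-1,1) + (-10)·C(k-1,2).
At k = 12: k-1 = 11, so g_{12} = 4 - 132 - 550 = -678.

-678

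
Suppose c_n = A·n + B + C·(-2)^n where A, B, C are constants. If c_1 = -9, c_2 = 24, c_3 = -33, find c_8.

At n = 1, 2, 3: A + B - 2C = -9; 2A + B + 4C = 24; 3A + B - 8C = -33.
Subtracting the first from the second: A + 6C = 33.
Subtracting the second from the third: A - 12C = -57.
Solving: C = 5, A = 3, then B = -2.
So c_n = 3·n + (-2) + 5·(-2)^n; at n=8 this is 1302.

1302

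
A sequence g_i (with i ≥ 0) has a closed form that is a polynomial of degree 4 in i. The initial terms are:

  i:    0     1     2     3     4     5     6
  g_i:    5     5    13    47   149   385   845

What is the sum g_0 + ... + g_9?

10838

1st diffs: 0, 8, 34, 102, 236, 460.
2nd diffs: 8, 26, 68, 134, 224.
3rd diffs: 18, 42, 66, 90.
4th diffs: 24, 24, 24 (constant).
So g_i = i^4 - 3i^3 + 6i^2 - 4i + 5.
Continuing: 1643, 2917, 4829.
Summing i = 0..9 (10 terms) gives 10838.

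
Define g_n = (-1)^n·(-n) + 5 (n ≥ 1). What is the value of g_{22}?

(-1)^22 = 1; -n at n=22 is -22; so g_{22} = -17.

-17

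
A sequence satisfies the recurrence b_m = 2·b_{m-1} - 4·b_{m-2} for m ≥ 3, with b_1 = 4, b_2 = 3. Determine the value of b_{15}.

b_3 = -10, b_4 = -32, b_5 = -24, …, b_{12} = 5120, b_{13} = 16384, b_{14} = 12288, b_{15} = -40960.

-40960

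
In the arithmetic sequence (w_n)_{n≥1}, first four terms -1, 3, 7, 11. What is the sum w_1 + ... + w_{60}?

Common difference d = 4.
w_n = -1 + (n - 1)·4.
w_{60} = 235; S = 60·(-1 + 235)/2 = 7020.

7020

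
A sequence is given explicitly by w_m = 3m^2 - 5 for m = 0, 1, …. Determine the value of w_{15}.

w_{15} = 3·15^2 - 5 = 670.

670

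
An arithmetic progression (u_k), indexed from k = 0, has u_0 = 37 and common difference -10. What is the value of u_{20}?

u_k = 37 + (k - 0)·(-10).
u_{20} = 37 + 20·(-10) = -163.

-163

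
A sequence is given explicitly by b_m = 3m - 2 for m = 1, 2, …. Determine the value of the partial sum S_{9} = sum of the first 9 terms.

Over m = 1..9: Σm = 45.
Total = (3)·45 + (-2)·9 = 117.

117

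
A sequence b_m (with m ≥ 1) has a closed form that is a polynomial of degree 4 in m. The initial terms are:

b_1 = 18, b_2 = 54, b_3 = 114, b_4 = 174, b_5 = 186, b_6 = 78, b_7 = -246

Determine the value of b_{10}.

1st diffs: 36, 60, 60, 12, -108, -324.
2nd diffs: 24, 0, -48, -120, -216.
3rd diffs: -24, -48, -72, -96.
4th diffs: -24, -24, -24 (constant).
So b_m = -m^4 + 6m^3 + m^2 + 6m + 6.
Evaluating at m = 10 gives b_{10} = -3834.

-3834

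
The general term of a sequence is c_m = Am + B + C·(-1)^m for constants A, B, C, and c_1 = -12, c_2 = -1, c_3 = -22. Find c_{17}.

-92

Write the equations: A + B - C = -12; 2A + B + C = -1; 3A + B - C = -22.
Subtracting the first from the second: A + 2C = 11.
Subtracting the second from the third: A - 2C = -21.
Solving: C = 8, A = -5, then B = 1.
So c_m = -5·m + 1 + 8·(-1)^m; at m=17 this is -92.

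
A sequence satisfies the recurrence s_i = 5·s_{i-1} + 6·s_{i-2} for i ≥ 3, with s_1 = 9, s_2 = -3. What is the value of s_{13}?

1865813439

s_3 = 39  s_4 = 177  s_5 = 1119  …  s_{10} = 8638017  s_{11} = 51828159  s_{12} = 310968897  s_{13} = 1865813439.
(Characteristic roots are 6 and -1.)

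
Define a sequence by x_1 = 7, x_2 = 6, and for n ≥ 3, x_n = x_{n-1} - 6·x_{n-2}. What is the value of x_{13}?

Iterate the recurrence:
x_3 = -36; x_4 = -72; x_5 = 144; …; x_{10} = 20448; x_{11} = 32544; x_{12} = -90144; x_{13} = -285408.

-285408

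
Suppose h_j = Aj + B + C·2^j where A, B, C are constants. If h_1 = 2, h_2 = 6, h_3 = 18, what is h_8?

990

Write the equations: A + B + 2C = 2; 2A + B + 4C = 6; 3A + B + 8C = 18.
Subtracting the first from the second: A + 2C = 4.
Subtracting the second from the third: A + 4C = 12.
Solving: C = 4, A = -4, then B = -2.
So h_j = -4·j + (-2) + 4·2^j; at j=8 this is 990.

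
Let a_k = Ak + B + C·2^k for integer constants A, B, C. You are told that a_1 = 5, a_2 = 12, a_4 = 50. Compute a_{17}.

Plug in k = 1, 2, 4: A + B + 2C = 5; 2A + B + 4C = 12; 4A + B + 16C = 50.
Subtracting the first from the second: A + 2C = 7.
Subtracting the second from the third: 2A + 12C = 38.
Solving: C = 3, A = 1, then B = -2.
Therefore a_{17} = 17 + (-2) + 3·131072 = 393231.

393231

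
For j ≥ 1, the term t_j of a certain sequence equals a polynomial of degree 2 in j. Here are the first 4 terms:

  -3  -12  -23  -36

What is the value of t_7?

-87

1st diffs: -9, -11, -13.
2nd diffs: -2, -2 (constant).
Newton forward-difference form: t_j = -3 + (-9)·C(j-1,1) + (-2)·C(j-1,2).
At j = 7: j-1 = 6, so t_7 = -3 - 54 - 30 = -87.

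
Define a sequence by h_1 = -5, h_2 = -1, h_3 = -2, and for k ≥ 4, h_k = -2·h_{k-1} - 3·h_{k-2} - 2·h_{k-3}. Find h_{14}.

149

Step forward from the initial values:
h_4 = 17;  h_5 = -26;  h_6 = 5;  …;  h_{11} = -38;  h_{12} = -199;  h_{13} = 262;  h_{14} = 149.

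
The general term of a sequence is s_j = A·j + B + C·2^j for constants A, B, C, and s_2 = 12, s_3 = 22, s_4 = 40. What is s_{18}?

524324

The three given values yield: 2A + B + 4C = 12; 3A + B + 8C = 22; 4A + B + 16C = 40.
Subtracting the first from the second: A + 4C = 10.
Subtracting the second from the third: A + 8C = 18.
Solving: C = 2, A = 2, then B = 0.
So s_j = 2·j + 0 + 2·2^j; at j=18 this is 524324.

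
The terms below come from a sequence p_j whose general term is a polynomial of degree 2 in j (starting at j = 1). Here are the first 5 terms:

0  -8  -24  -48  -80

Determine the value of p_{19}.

1st diffs: -8, -16, -24, -32.
2nd diffs: -8, -8, -8 (constant).
So p_j = -4j^2 + 4j.
Evaluating at j = 19 gives p_{19} = -1368.

-1368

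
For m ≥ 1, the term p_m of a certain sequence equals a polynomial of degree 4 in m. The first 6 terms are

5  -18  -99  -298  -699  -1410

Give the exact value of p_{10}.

1st diffs: -23, -81, -199, -401, -711.
2nd diffs: -58, -118, -202, -310.
3rd diffs: -60, -84, -108.
4th diffs: -24, -24 (constant).
Newton forward-difference form: p_m = 5 + (-23)·C(m-1,1) + (-58)·C(m-1,2) + (-60)·C(m-1,3) + (-24)·C(m-1,4).
At m = 10: m-1 = 9, so p_{10} = 5 - 207 - 2088 - 5040 - 3024 = -10354.

-10354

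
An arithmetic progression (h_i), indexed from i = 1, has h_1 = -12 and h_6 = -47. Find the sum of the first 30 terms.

-3405

Common difference d = (-47 - (-12)) / (6 - 1) = -7.
h_i = -12 + (i - 1)·(-7).
h_{30} = -215; S = 30·(-12 + (-215))/2 = -3405.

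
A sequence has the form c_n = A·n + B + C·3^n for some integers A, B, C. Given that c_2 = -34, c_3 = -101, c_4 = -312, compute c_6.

At n = 2, 3, 4: 2A + B + 9C = -34; 3A + B + 27C = -101; 4A + B + 81C = -312.
Subtracting the first from the second: A + 18C = -67.
Subtracting the second from the third: A + 54C = -211.
Solving: C = -4, A = 5, then B = -8.
Hence c_6 = 5·6 + (-8) + (-4)·729 = -2894.

-2894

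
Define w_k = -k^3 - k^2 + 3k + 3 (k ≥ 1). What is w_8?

-549

w_8 = -1·8^3 - 1·8^2 + 3·8 + 3 = -549.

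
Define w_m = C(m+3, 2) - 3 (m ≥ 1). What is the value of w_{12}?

102

C(15, 2) = 105, so w_{12} = 102.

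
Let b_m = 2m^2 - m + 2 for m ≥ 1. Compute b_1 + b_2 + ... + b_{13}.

Over m = 1..13: Σm = 91, Σm² = 819.
Total = (2)·819 + (-1)·91 + (2)·13 = 1573.

1573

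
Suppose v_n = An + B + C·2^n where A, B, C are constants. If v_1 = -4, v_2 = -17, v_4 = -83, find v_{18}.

Plug in n = 1, 2, 4: A + B + 2C = -4; 2A + B + 4C = -17; 4A + B + 16C = -83.
Subtracting the first from the second: A + 2C = -13.
Subtracting the second from the third: 2A + 12C = -66.
Solving: C = -5, A = -3, then B = 9.
Therefore v_{18} = -54 + 9 + (-5)·262144 = -1310765.

-1310765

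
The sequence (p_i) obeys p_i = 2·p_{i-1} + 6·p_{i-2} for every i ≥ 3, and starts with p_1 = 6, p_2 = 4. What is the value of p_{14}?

p_3 = 44; p_4 = 112; p_5 = 488; …; p_{11} = 1088192; p_{12} = 3964672; p_{13} = 14458496; p_{14} = 52705024.

52705024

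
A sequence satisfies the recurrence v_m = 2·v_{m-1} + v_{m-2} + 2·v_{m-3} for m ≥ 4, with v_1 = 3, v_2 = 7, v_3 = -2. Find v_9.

v_4 = 9;  v_5 = 30;  v_6 = 65;  v_7 = 178;  v_8 = 481;  v_9 = 1270.

1270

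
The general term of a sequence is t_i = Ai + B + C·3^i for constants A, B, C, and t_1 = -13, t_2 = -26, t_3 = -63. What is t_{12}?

-1062900

The three given values yield: A + B + 3C = -13; 2A + B + 9C = -26; 3A + B + 27C = -63.
Subtracting the first from the second: A + 6C = -13.
Subtracting the second from the third: A + 18C = -37.
Solving: C = -2, A = -1, then B = -6.
Therefore t_{12} = -12 + (-6) + (-2)·531441 = -1062900.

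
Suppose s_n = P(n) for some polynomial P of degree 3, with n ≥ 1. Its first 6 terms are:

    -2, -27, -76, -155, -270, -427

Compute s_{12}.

1st diffs: -25, -49, -79, -115, -157.
2nd diffs: -24, -30, -36, -42.
3rd diffs: -6, -6, -6 (constant).
Newton forward-difference form: s_n = -2 + (-25)·C(n-1,1) + (-24)·C(n-1,2) + (-6)·C(n-1,3).
At n = 12: n-1 = 11, so s_{12} = -2 - 275 - 1320 - 990 = -2587.

-2587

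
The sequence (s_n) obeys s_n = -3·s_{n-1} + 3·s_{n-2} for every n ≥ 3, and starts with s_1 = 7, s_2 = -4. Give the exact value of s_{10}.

-336879

Applying the relation repeatedly:
s_3 = 33;  s_4 = -111;  s_5 = 432;  s_6 = -1629;  s_7 = 6183;  s_8 = -23436;  s_9 = 88857;  s_{10} = -336879.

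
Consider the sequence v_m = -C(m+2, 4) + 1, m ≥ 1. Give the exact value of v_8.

-209

C(10, 4) = 210, so v_8 = -209.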